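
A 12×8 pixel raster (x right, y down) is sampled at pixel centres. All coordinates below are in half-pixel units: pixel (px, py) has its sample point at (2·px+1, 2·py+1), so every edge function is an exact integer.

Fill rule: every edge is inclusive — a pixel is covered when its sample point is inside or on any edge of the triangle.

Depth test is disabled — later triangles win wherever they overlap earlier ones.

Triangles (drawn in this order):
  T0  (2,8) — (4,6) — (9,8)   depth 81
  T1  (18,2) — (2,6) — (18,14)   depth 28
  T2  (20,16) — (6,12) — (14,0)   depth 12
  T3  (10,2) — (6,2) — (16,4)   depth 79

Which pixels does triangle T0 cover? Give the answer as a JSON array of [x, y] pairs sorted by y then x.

T0:
  2·area = 14
  edge (2, 8)→(4, 6): d=(2,-2) inclusive
  edge (4, 6)→(9, 8): d=(5,2) inclusive
  edge (9, 8)→(2, 8): d=(-7,0) inclusive
    (4,0)@(9, 1): e=[0,-35,49] → .  [on edge]
    (3,1)@(7, 3): e=[0,-21,35] → .  [on edge]
    (2,2)@(5, 5): e=[0,-7,21] → .  [on edge]
    (1,3)@(3, 7): e=[0,7,7] → X  [on edge]
    (2,3)@(5, 7): e=[4,3,7] → X
    (3,3)@(7, 7): e=[8,-1,7] → .
    (0,4)@(1, 9): e=[0,21,-7] → .  [on edge]
    (1,4)@(3, 9): e=[4,17,-7] → .
    (2,4)@(5, 9): e=[8,13,-7] → .
  covered (2 px):
    . . . . . . . . . . . .
    . . . . . . . . . . . .
    . . . . . . . . . . . .
    . X X . . . . . . . . .
    . . . . . . . . . . . .
    . . . . . . . . . . . .
    . . . . . . . . . . . .
    . . . . . . . . . . . .
T1:
  2·area = 192  (B↔C swapped to make it positive)
  edge (18, 2)→(18, 14): d=(0,12) inclusive
  edge (18, 14)→(2, 6): d=(-16,-8) inclusive
  edge (2, 6)→(18, 2): d=(16,-4) inclusive
    (7,1)@(15, 3): e=[36,152,4] → X
    (8,1)@(17, 3): e=[12,168,12] → X
    (9,1)@(19, 3): e=[-12,184,20] → .
    (3,2)@(7, 5): e=[132,56,4] → X
    (4,2)@(9, 5): e=[108,72,12] → X
    (5,2)@(11, 5): e=[84,88,20] → X
    (6,2)@(13, 5): e=[60,104,28] → X
    (9,2)@(19, 5): e=[-12,152,52] → .
    (2,3)@(5, 7): e=[156,8,28] → X
    (9,3)@(19, 7): e=[-12,120,84] → .
    (2,4)@(5, 9): e=[156,-24,60] → .
    (3,4)@(7, 9): e=[132,-8,68] → .
  covered (24 px):
    . . . . . . . . . . . .
    . . . . . . . X X . . .
    . . . X X X X X X . . .
    . . X X X X X X X . . .
    . . . . X X X X X . . .
    . . . . . . X X X . . .
    . . . . . . . . X . . .
    . . . . . . . . . . . .
T2:
  2·area = 200
  edge (20, 16)→(6, 12): d=(-14,-4) inclusive
  edge (6, 12)→(14, 0): d=(8,-12) inclusive
  edge (14, 0)→(20, 16): d=(6,16) inclusive
    (6,1)@(13, 3): e=[154,12,34] → X
    (7,1)@(15, 3): e=[162,36,2] → X
    (8,1)@(17, 3): e=[170,60,-30] → .
    (5,2)@(11, 5): e=[118,4,78] → X
    (8,2)@(17, 5): e=[142,76,-18] → .
    (5,3)@(11, 7): e=[90,20,90] → X
    (8,3)@(17, 7): e=[114,92,-6] → .
    (4,4)@(9, 9): e=[54,12,134] → X
    (8,4)@(17, 9): e=[86,108,6] → X
    (9,4)@(19, 9): e=[94,132,-26] → .
    (3,5)@(7, 11): e=[18,4,178] → X
    (9,5)@(19, 11): e=[66,148,-14] → .
  covered (25 px):
    . . . . . . . . . . . .
    . . . . . . X X . . . .
    . . . . . X X X . . . .
    . . . . . X X X . . . .
    . . . . X X X X X . . .
    . . . X X X X X X . . .
    . . . . . X X X X . . .
    . . . . . . . . X X . .
T3:
  2·area = 8  (B↔C swapped to make it positive)
  edge (10, 2)→(16, 4): d=(6,2) inclusive
  edge (16, 4)→(6, 2): d=(-10,-2) inclusive
  edge (6, 2)→(10, 2): d=(4,0) inclusive
    (0,0)@(1, 1): e=[12,0,-4] → .  [on edge]
    (3,0)@(7, 1): e=[0,12,-4] → .  [on edge]
    (5,1)@(11, 3): e=[4,0,4] → X  [on edge]
    (6,1)@(13, 3): e=[0,4,4] → X  [on edge]
    (7,1)@(15, 3): e=[-4,8,4] → .
    (5,2)@(11, 5): e=[16,-20,12] → .
    (6,2)@(13, 5): e=[12,-16,12] → .
    (9,2)@(19, 5): e=[0,-4,12] → .  [on edge]
    (10,2)@(21, 5): e=[-4,0,12] → .  [on edge]
  covered (2 px):
    . . . . . . . . . . . .
    . . . . . X X . . . . .
    . . . . . . . . . . . .
    . . . . . . . . . . . .
    . . . . . . . . . . . .
    . . . . . . . . . . . .
    . . . . . . . . . . . .
    . . . . . . . . . . . .

Final: [[1,3],[2,3]]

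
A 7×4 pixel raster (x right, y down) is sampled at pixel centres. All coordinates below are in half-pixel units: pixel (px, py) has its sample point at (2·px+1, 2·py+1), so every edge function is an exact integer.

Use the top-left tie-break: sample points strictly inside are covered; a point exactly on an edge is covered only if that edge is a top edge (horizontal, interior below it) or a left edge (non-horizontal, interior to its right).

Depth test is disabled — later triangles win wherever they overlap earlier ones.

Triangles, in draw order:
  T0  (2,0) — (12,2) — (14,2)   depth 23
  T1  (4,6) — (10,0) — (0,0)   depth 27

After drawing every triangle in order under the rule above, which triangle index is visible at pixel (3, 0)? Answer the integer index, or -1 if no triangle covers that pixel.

T0:
  2·area = 4  (B↔C swapped to make it positive)
  edge (2, 0)→(14, 2): d=(12,2) right/bottom  bias=-1
  edge (14, 2)→(12, 2): d=(-2,0) right/bottom  bias=-1
  edge (12, 2)→(2, 0): d=(-10,-2) top-left  bias=+0
    (3,0)@(7, 1): e=[2,2,0] → █  [on edge]
    (4,0)@(9, 1): e=[-2,2,4] → ·
    (3,1)@(7, 3): e=[26,-2,-20] → ·
  covered (1 px):
    · · · █ · · ·
    · · · · · · ·
    · · · · · · ·
    · · · · · · ·
T1:
  2·area = 60  (B↔C swapped to make it positive)
  edge (4, 6)→(0, 0): d=(-4,-6) top-left  bias=+0
  edge (0, 0)→(10, 0): d=(10,0) top-left  bias=+0
  edge (10, 0)→(4, 6): d=(-6,6) right/bottom  bias=-1
    (0,0)@(1, 1): e=[2,10,48] → █
    (1,0)@(3, 1): e=[14,10,36] → █
    (2,0)@(5, 1): e=[26,10,24] → █
    (3,0)@(7, 1): e=[38,10,12] → █
    (4,0)@(9, 1): e=[50,10,0] → ·  [on edge]
    (0,1)@(1, 3): e=[-6,30,36] → ·
    (1,1)@(3, 3): e=[6,30,24] → █
    (3,1)@(7, 3): e=[30,30,0] → ·  [on edge]
    (1,2)@(3, 5): e=[-2,50,12] → ·
    (2,2)@(5, 5): e=[10,50,0] → ·  [on edge]
    (1,3)@(3, 7): e=[-10,70,0] → ·  [on edge]
  covered (6 px):
    █ █ █ █ · · ·
    · █ █ · · · ·
    · · · · · · ·
    · · · · · · ·

Z-buffer (winner per pixel, '.' = empty):
  1 1 1 1 . . .
  . 1 1 . . . .
  . . . . . . .
  . . . . . . .

Result: 1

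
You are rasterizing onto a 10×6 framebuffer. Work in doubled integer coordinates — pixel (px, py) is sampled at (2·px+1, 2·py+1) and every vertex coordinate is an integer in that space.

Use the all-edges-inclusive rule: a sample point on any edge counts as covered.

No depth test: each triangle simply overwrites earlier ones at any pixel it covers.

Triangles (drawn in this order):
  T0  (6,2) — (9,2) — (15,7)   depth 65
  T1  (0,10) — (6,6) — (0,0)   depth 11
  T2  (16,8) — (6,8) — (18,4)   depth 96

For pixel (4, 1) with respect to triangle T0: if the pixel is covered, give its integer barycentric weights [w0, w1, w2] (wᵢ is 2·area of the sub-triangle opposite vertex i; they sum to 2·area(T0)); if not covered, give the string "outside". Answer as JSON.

T0:
  2·area = 15
  edge (6, 2)→(9, 2): d=(3,0) inclusive
  edge (9, 2)→(15, 7): d=(6,5) inclusive
  edge (15, 7)→(6, 2): d=(-9,-5) inclusive
    (4,1)@(9, 3): e=[3,6,6] → X
    (5,1)@(11, 3): e=[3,-4,16] → .
    (4,2)@(9, 5): e=[9,18,-12] → .
    (7,3)@(15, 7): e=[15,0,0] → X  [on edge]
    (8,3)@(17, 7): e=[15,-10,10] → .
    (7,4)@(15, 9): e=[21,12,-18] → .
  covered (2 px):
    . . . . . . . . . .
    . . . . X . . . . .
    . . . . . . . . . .
    . . . . . . . X . .
    . . . . . . . . . .
    . . . . . . . . . .
T1:
  2·area = 60  (B↔C swapped to make it positive)
  edge (0, 10)→(0, 0): d=(0,-10) inclusive
  edge (0, 0)→(6, 6): d=(6,6) inclusive
  edge (6, 6)→(0, 10): d=(-6,4) inclusive
    (0,0)@(1, 1): e=[10,0,50] → X  [on edge]
    (1,0)@(3, 1): e=[30,-12,42] → .
    (0,1)@(1, 3): e=[10,12,38] → X
    (1,1)@(3, 3): e=[30,0,30] → X  [on edge]
    (2,1)@(5, 3): e=[50,-12,22] → .
    (0,2)@(1, 5): e=[10,24,26] → X
    (2,2)@(5, 5): e=[50,0,10] → X  [on edge]
    (3,2)@(7, 5): e=[70,-12,2] → .
    (0,3)@(1, 7): e=[10,36,14] → X
    (2,3)@(5, 7): e=[50,12,-2] → .
    (3,3)@(7, 7): e=[70,0,-10] → .  [on edge]
    (0,4)@(1, 9): e=[10,48,2] → X
    (4,4)@(9, 9): e=[90,0,-30] → .  [on edge]
    (5,5)@(11, 11): e=[110,0,-50] → .  [on edge]
  covered (9 px):
    X . . . . . . . . .
    X X . . . . . . . .
    X X X . . . . . . .
    X X . . . . . . . .
    X . . . . . . . . .
    . . . . . . . . . .
T2:
  2·area = 40
  edge (16, 8)→(6, 8): d=(-10,0) inclusive
  edge (6, 8)→(18, 4): d=(12,-4) inclusive
  edge (18, 4)→(16, 8): d=(-2,4) inclusive
    (7,2)@(15, 5): e=[30,0,10] → X  [on edge]
    (8,2)@(17, 5): e=[30,8,2] → X
    (9,2)@(19, 5): e=[30,16,-6] → .
    (4,3)@(9, 7): e=[10,0,30] → X  [on edge]
    (5,3)@(11, 7): e=[10,8,22] → X
    (6,3)@(13, 7): e=[10,16,14] → X
    (8,3)@(17, 7): e=[10,32,-2] → .
    (1,4)@(3, 9): e=[-10,0,50] → .  [on edge]
    (4,4)@(9, 9): e=[-10,24,26] → .
    (5,4)@(11, 9): e=[-10,32,18] → .
    (6,4)@(13, 9): e=[-10,40,10] → .
    (7,4)@(15, 9): e=[-10,48,2] → .
  covered (6 px):
    . . . . . . . . . .
    . . . . . . . . . .
    . . . . . . . X X .
    . . . . X X X X . .
    . . . . . . . . . .
    . . . . . . . . . .

Final: [6,6,3]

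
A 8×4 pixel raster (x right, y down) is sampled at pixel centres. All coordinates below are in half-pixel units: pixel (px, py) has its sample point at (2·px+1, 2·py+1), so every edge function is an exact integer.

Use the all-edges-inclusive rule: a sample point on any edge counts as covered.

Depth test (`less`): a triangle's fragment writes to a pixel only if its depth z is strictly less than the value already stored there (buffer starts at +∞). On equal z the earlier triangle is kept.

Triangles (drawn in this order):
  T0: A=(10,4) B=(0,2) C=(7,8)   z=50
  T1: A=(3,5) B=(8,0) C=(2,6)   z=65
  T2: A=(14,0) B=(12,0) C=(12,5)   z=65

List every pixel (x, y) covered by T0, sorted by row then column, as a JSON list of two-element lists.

T0:
  2·area = 46  (B↔C swapped to make it positive)
  edge (10, 4)→(7, 8): d=(-3,4) inclusive
  edge (7, 8)→(0, 2): d=(-7,-6) inclusive
  edge (0, 2)→(10, 4): d=(10,2) inclusive
    (1,1)@(3, 3): e=[31,11,4] → #
    (2,1)@(5, 3): e=[23,23,0] → #  [on edge]
    (3,1)@(7, 3): e=[15,35,-4] → ·
    (1,2)@(3, 5): e=[25,-3,24] → ·
    (2,2)@(5, 5): e=[17,9,20] → #
    (3,2)@(7, 5): e=[9,21,16] → #
    (4,2)@(9, 5): e=[1,33,12] → #
    (5,2)@(11, 5): e=[-7,45,8] → ·
    (7,2)@(15, 5): e=[-23,69,0] → ·  [on edge]
    (2,3)@(5, 7): e=[11,-5,40] → ·
    (3,3)@(7, 7): e=[3,7,36] → #
    (4,3)@(9, 7): e=[-5,19,32] → ·
  covered (6 px):
    · · · · · · · ·
    · # # · · · · ·
    · · # # # · · ·
    · · · # · · · ·
T1:
  degenerate (2·area = 0) — covers nothing
T2:
  2·area = 10  (B↔C swapped to make it positive)
  edge (14, 0)→(12, 5): d=(-2,5) inclusive
  edge (12, 5)→(12, 0): d=(0,-5) inclusive
  edge (12, 0)→(14, 0): d=(2,0) inclusive
    (6,0)@(13, 1): e=[3,5,2] → #
    (7,0)@(15, 1): e=[-7,15,2] → ·
    (6,1)@(13, 3): e=[-1,5,6] → ·
  covered (1 px):
    · · · · · · # ·
    · · · · · · · ·
    · · · · · · · ·
    · · · · · · · ·

Final: [[1,1],[2,1],[2,2],[3,2],[4,2],[3,3]]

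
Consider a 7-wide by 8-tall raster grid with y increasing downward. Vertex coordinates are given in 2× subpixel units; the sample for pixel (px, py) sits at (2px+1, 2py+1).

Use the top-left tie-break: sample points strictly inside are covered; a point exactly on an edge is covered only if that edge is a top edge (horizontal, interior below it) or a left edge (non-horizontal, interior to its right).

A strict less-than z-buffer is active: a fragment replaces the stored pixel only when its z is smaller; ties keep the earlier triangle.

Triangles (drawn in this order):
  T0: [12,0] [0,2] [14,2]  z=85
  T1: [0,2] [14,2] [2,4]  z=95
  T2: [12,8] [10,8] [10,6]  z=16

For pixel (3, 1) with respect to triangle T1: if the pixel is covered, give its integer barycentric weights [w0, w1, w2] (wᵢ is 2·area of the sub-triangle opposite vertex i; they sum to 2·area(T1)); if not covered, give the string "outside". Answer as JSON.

T0:
  2·area = 28  (B↔C swapped to make it positive)
  edge (12, 0)→(14, 2): d=(2,2) right/bottom  bias=-1
  edge (14, 2)→(0, 2): d=(-14,0) right/bottom  bias=-1
  edge (0, 2)→(12, 0): d=(12,-2) top-left  bias=+0
    (3,0)@(7, 1): e=[12,14,2] → X
    (4,0)@(9, 1): e=[8,14,6] → X
    (5,0)@(11, 1): e=[4,14,10] → X
    (6,0)@(13, 1): e=[0,14,14] → .  [on edge]
    (3,1)@(7, 3): e=[16,-14,26] → .
    (4,1)@(9, 3): e=[12,-14,30] → .
    (5,1)@(11, 3): e=[8,-14,34] → .
  covered (3 px):
    . . . X X X .
    . . . . . . .
    . . . . . . .
    . . . . . . .
    . . . . . . .
    . . . . . . .
    . . . . . . .
    . . . . . . .
T1:
  2·area = 28
  edge (0, 2)→(14, 2): d=(14,0) top-left  bias=+0
  edge (14, 2)→(2, 4): d=(-12,2) right/bottom  bias=-1
  edge (2, 4)→(0, 2): d=(-2,-2) top-left  bias=+0
    (0,1)@(1, 3): e=[14,14,0] → X  [on edge]
    (1,1)@(3, 3): e=[14,10,4] → X
    (2,1)@(5, 3): e=[14,6,8] → X
    (3,1)@(7, 3): e=[14,2,12] → X
    (4,1)@(9, 3): e=[14,-2,16] → .
    (0,2)@(1, 5): e=[42,-10,-4] → .
    (1,2)@(3, 5): e=[42,-14,0] → .  [on edge]
    (2,2)@(5, 5): e=[42,-18,4] → .
    (3,2)@(7, 5): e=[42,-22,8] → .
    (2,3)@(5, 7): e=[70,-42,0] → .  [on edge]
    (3,4)@(7, 9): e=[98,-70,0] → .  [on edge]
    (4,5)@(9, 11): e=[126,-98,0] → .  [on edge]
    (5,6)@(11, 13): e=[154,-126,0] → .  [on edge]
    (6,7)@(13, 15): e=[182,-154,0] → .  [on edge]
  covered (4 px):
    . . . . . . .
    X X X X . . .
    . . . . . . .
    . . . . . . .
    . . . . . . .
    . . . . . . .
    . . . . . . .
    . . . . . . .
T2:
  2·area = 4
  edge (12, 8)→(10, 8): d=(-2,0) right/bottom  bias=-1
  edge (10, 8)→(10, 6): d=(0,-2) top-left  bias=+0
  edge (10, 6)→(12, 8): d=(2,2) right/bottom  bias=-1
    (2,0)@(5, 1): e=[14,-10,0] → .  [on edge]
    (3,1)@(7, 3): e=[10,-6,0] → .  [on edge]
    (4,2)@(9, 5): e=[6,-2,0] → .  [on edge]
    (5,3)@(11, 7): e=[2,2,0] → .  [on edge]
    (6,4)@(13, 9): e=[-2,6,0] → .  [on edge]
  covered (0 px):
    . . . . . . .
    . . . . . . .
    . . . . . . .
    . . . . . . .
    . . . . . . .
    . . . . . . .
    . . . . . . .
    . . . . . . .

Final: [2,12,14]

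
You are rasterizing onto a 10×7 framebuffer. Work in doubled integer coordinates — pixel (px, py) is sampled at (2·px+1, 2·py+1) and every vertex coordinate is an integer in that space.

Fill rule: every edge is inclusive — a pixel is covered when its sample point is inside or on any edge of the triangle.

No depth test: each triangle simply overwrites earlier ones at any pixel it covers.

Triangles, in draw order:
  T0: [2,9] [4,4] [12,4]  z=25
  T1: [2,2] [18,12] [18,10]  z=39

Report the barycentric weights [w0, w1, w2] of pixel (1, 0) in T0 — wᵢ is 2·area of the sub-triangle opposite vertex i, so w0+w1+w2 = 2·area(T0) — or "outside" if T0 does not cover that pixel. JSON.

T0:
  2·area = 40
  edge (2, 9)→(4, 4): d=(2,-5) inclusive
  edge (4, 4)→(12, 4): d=(8,0) inclusive
  edge (12, 4)→(2, 9): d=(-10,5) inclusive
    (2,2)@(5, 5): e=[7,8,25] → #
    (3,2)@(7, 5): e=[17,8,15] → #
    (4,2)@(9, 5): e=[27,8,5] → #
    (5,2)@(11, 5): e=[37,8,-5] → ·
    (1,3)@(3, 7): e=[1,24,15] → #
    (3,3)@(7, 7): e=[21,24,-5] → ·
    (4,3)@(9, 7): e=[31,24,-15] → ·
    (1,4)@(3, 9): e=[5,40,-5] → ·
    (2,4)@(5, 9): e=[15,40,-15] → ·
  covered (5 px):
    · · · · · · · · · ·
    · · · · · · · · · ·
    · · # # # · · · · ·
    · # # · · · · · · ·
    · · · · · · · · · ·
    · · · · · · · · · ·
    · · · · · · · · · ·
T1:
  2·area = 32  (B↔C swapped to make it positive)
  edge (2, 2)→(18, 10): d=(16,8) inclusive
  edge (18, 10)→(18, 12): d=(0,2) inclusive
  edge (18, 12)→(2, 2): d=(-16,-10) inclusive
    (3,2)@(7, 5): e=[8,22,2] → #
    (4,2)@(9, 5): e=[-8,18,22] → ·
    (3,3)@(7, 7): e=[40,22,-30] → ·
    (5,3)@(11, 7): e=[8,14,10] → #
    (6,3)@(13, 7): e=[-8,10,30] → ·
    (5,4)@(11, 9): e=[40,14,-22] → ·
    (7,4)@(15, 9): e=[8,6,18] → #
    (8,4)@(17, 9): e=[-8,2,38] → ·
    (7,5)@(15, 11): e=[40,6,-14] → ·
    (8,5)@(17, 11): e=[24,2,6] → #
    (9,5)@(19, 11): e=[8,-2,26] → ·
    (8,6)@(17, 13): e=[56,2,-26] → ·
  covered (4 px):
    · · · · · · · · · ·
    · · · · · · · · · ·
    · · · # · · · · · ·
    · · · · · # · · · ·
    · · · · · · · # · ·
    · · · · · · · · # ·
    · · · · · · · · · ·

Final: "outside"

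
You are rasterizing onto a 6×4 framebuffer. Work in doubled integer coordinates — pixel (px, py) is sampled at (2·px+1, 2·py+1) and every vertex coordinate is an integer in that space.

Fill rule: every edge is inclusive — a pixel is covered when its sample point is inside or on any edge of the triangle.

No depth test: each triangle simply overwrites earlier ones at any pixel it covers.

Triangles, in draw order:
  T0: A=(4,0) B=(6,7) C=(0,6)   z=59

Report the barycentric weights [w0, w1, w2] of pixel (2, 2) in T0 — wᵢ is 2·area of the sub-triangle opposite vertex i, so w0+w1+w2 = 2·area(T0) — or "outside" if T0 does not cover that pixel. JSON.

T0:
  2·area = 40
  edge (4, 0)→(6, 7): d=(2,7) inclusive
  edge (6, 7)→(0, 6): d=(-6,-1) inclusive
  edge (0, 6)→(4, 0): d=(4,-6) inclusive
    (1,1)@(3, 3): e=[13,21,6] → #
    (2,1)@(5, 3): e=[-1,23,18] → ·
    (0,2)@(1, 5): e=[31,7,2] → #
    (2,2)@(5, 5): e=[3,11,26] → #
    (3,2)@(7, 5): e=[-11,13,38] → ·
    (0,3)@(1, 7): e=[35,-5,10] → ·
    (1,3)@(3, 7): e=[21,-3,22] → ·
    (2,3)@(5, 7): e=[7,-1,34] → ·
  covered (4 px):
    · · · · · ·
    · # · · · ·
    # # # · · ·
    · · · · · ·

Result: [11,26,3]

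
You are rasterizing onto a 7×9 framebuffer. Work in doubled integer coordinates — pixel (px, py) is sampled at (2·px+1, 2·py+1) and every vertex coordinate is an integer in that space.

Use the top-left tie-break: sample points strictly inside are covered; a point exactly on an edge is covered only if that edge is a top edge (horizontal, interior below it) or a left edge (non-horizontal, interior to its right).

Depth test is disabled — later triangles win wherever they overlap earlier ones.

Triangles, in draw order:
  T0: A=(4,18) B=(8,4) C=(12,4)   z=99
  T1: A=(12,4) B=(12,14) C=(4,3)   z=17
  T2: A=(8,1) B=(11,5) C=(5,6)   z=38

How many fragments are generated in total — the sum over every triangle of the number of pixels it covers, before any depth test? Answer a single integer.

T0:
  2·area = 56
  edge (4, 18)→(8, 4): d=(4,-14) top-left  bias=+0
  edge (8, 4)→(12, 4): d=(4,0) top-left  bias=+0
  edge (12, 4)→(4, 18): d=(-8,14) right/bottom  bias=-1
    (4,2)@(9, 5): e=[18,4,34] → █
    (5,2)@(11, 5): e=[46,4,6] → █
    (6,2)@(13, 5): e=[74,4,-22] → ·
    (4,3)@(9, 7): e=[26,12,18] → █
    (5,3)@(11, 7): e=[54,12,-10] → ·
    (3,4)@(7, 9): e=[6,20,30] → █
    (5,4)@(11, 9): e=[62,20,-26] → ·
    (3,5)@(7, 11): e=[14,28,14] → █
    (4,5)@(9, 11): e=[42,28,-14] → ·
    (3,6)@(7, 13): e=[22,36,-2] → ·
    (2,7)@(5, 15): e=[2,44,10] → █
    (3,7)@(7, 15): e=[30,44,-18] → ·
  covered (7 px):
    · · · · · · ·
    · · · · · · ·
    · · · · █ █ ·
    · · · · █ · ·
    · · · █ █ · ·
    · · · █ · · ·
    · · · · · · ·
    · · █ · · · ·
    · · · · · · ·
T1:
  2·area = 80
  edge (12, 4)→(12, 14): d=(0,10) right/bottom  bias=-1
  edge (12, 14)→(4, 3): d=(-8,-11) top-left  bias=+0
  edge (4, 3)→(12, 4): d=(8,1) right/bottom  bias=-1
    (3,2)@(7, 5): e=[50,17,13] → █
    (4,2)@(9, 5): e=[30,39,11] → █
    (5,2)@(11, 5): e=[10,61,9] → █
    (6,2)@(13, 5): e=[-10,83,7] → ·
    (3,3)@(7, 7): e=[50,1,29] → █
    (6,3)@(13, 7): e=[-10,67,23] → ·
    (3,4)@(7, 9): e=[50,-15,45] → ·
    (4,4)@(9, 9): e=[30,7,43] → █
    (6,4)@(13, 9): e=[-10,51,39] → ·
    (4,5)@(9, 11): e=[30,-9,59] → ·
    (5,5)@(11, 11): e=[10,13,57] → █
    (6,5)@(13, 11): e=[-10,35,55] → ·
  covered (9 px):
    · · · · · · ·
    · · · · · · ·
    · · · █ █ █ ·
    · · · █ █ █ ·
    · · · · █ █ ·
    · · · · · █ ·
    · · · · · · ·
    · · · · · · ·
    · · · · · · ·
T2:
  2·area = 27
  edge (8, 1)→(11, 5): d=(3,4) right/bottom  bias=-1
  edge (11, 5)→(5, 6): d=(-6,1) right/bottom  bias=-1
  edge (5, 6)→(8, 1): d=(3,-5) top-left  bias=+0
    (3,1)@(7, 3): e=[10,16,1] → █
    (4,1)@(9, 3): e=[2,14,11] → █
    (5,1)@(11, 3): e=[-6,12,21] → ·
    (3,2)@(7, 5): e=[16,4,7] → █
    (5,2)@(11, 5): e=[0,0,27] → ·  [on edge]
    (3,3)@(7, 7): e=[22,-8,13] → ·
    (4,3)@(9, 7): e=[14,-10,23] → ·
  covered (4 px):
    · · · · · · ·
    · · · █ █ · ·
    · · · █ █ · ·
    · · · · · · ·
    · · · · · · ·
    · · · · · · ·
    · · · · · · ·
    · · · · · · ·
    · · · · · · ·

Final: 20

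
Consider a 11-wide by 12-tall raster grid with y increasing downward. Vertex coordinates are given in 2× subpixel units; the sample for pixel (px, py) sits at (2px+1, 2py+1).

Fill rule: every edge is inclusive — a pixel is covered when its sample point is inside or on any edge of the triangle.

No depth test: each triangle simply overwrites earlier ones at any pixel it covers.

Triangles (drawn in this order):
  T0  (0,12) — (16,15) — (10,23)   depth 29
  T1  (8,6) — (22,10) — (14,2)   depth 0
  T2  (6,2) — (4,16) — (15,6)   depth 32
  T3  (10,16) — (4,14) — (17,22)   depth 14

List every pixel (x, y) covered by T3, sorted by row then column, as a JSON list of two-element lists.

T0:
  2·area = 146
  edge (0, 12)→(16, 15): d=(16,3) inclusive
  edge (16, 15)→(10, 23): d=(-6,8) inclusive
  edge (10, 23)→(0, 12): d=(-10,-11) inclusive
    (9,5)@(19, 11): e=[-73,0,219] → ·  [on edge]
    (0,6)@(1, 13): e=[13,132,1] → #
    (1,6)@(3, 13): e=[7,116,23] → #
    (2,6)@(5, 13): e=[1,100,45] → #
    (3,6)@(7, 13): e=[-5,84,67] → ·
    (0,7)@(1, 15): e=[45,120,-19] → ·
    (1,7)@(3, 15): e=[39,104,3] → #
    (3,7)@(7, 15): e=[27,72,47] → #
    (4,7)@(9, 15): e=[21,56,69] → #
    (5,7)@(11, 15): e=[15,40,91] → #
    (6,7)@(13, 15): e=[9,24,113] → #
    (7,7)@(15, 15): e=[3,8,135] → #
    (6,9)@(13, 19): e=[73,0,73] → #  [on edge]
  covered (21 px):
    · · · · · · · · · · ·
    · · · · · · · · · · ·
    · · · · · · · · · · ·
    · · · · · · · · · · ·
    · · · · · · · · · · ·
    · · · · · · · · · · ·
    # # # · · · · · · · ·
    · # # # # # # # · · ·
    · · # # # # # · · · ·
    · · · # # # # · · · ·
    · · · · # # · · · · ·
    · · · · · · · · · · ·
T1:
  2·area = 80  (B↔C swapped to make it positive)
  edge (8, 6)→(14, 2): d=(6,-4) inclusive
  edge (14, 2)→(22, 10): d=(8,8) inclusive
  edge (22, 10)→(8, 6): d=(-14,-4) inclusive
    (6,0)@(13, 1): e=[-10,0,90] → ·  [on edge]
    (6,1)@(13, 3): e=[2,16,62] → #
    (7,1)@(15, 3): e=[10,0,70] → #  [on edge]
    (8,1)@(17, 3): e=[18,-16,78] → ·
    (5,2)@(11, 5): e=[6,48,26] → #
    (8,2)@(17, 5): e=[30,0,50] → #  [on edge]
    (9,2)@(19, 5): e=[38,-16,58] → ·
    (5,3)@(11, 7): e=[18,64,-2] → ·
    (6,3)@(13, 7): e=[26,48,6] → #
    (9,3)@(19, 7): e=[50,0,30] → #  [on edge]
    (10,3)@(21, 7): e=[58,-16,38] → ·
    (6,4)@(13, 9): e=[38,64,-22] → ·
    (10,4)@(21, 9): e=[70,0,10] → #  [on edge]
  covered (12 px):
    · · · · · · · · · · ·
    · · · · · · # # · · ·
    · · · · · # # # # · ·
    · · · · · · # # # # ·
    · · · · · · · · · # #
    · · · · · · · · · · ·
    · · · · · · · · · · ·
    · · · · · · · · · · ·
    · · · · · · · · · · ·
    · · · · · · · · · · ·
    · · · · · · · · · · ·
    · · · · · · · · · · ·
T2:
  2·area = 134  (B↔C swapped to make it positive)
  edge (6, 2)→(15, 6): d=(9,4) inclusive
  edge (15, 6)→(4, 16): d=(-11,10) inclusive
  edge (4, 16)→(6, 2): d=(2,-14) inclusive
    (3,1)@(7, 3): e=[5,113,16] → #
    (4,1)@(9, 3): e=[-3,93,44] → ·
    (3,2)@(7, 5): e=[23,91,20] → #
    (4,2)@(9, 5): e=[15,71,48] → #
    (5,2)@(11, 5): e=[7,51,76] → #
    (6,2)@(13, 5): e=[-1,31,104] → ·
    (3,3)@(7, 7): e=[41,69,24] → #
    (6,3)@(13, 7): e=[17,9,108] → #
    (7,3)@(15, 7): e=[9,-11,136] → ·
    (2,4)@(5, 9): e=[67,67,0] → #  [on edge]
    (6,4)@(13, 9): e=[35,-13,112] → ·
    (2,5)@(5, 11): e=[85,45,4] → #
    (1,11)@(3, 23): e=[201,-67,0] → ·  [on edge]
  covered (18 px):
    · · · · · · · · · · ·
    · · · # · · · · · · ·
    · · · # # # · · · · ·
    · · · # # # # · · · ·
    · · # # # # · · · · ·
    · · # # # · · · · · ·
    · · # # · · · · · · ·
    · · # · · · · · · · ·
    · · · · · · · · · · ·
    · · · · · · · · · · ·
    · · · · · · · · · · ·
    · · · · · · · · · · ·
T3:
  2·area = 22  (B↔C swapped to make it positive)
  edge (10, 16)→(17, 22): d=(7,6) inclusive
  edge (17, 22)→(4, 14): d=(-13,-8) inclusive
  edge (4, 14)→(10, 16): d=(6,2) inclusive
    (0,6)@(1, 13): e=[33,-11,0] → ·  [on edge]
    (3,7)@(7, 15): e=[11,11,0] → #  [on edge]
    (4,7)@(9, 15): e=[-1,27,-4] → ·
    (3,8)@(7, 17): e=[25,-15,12] → ·
    (4,8)@(9, 17): e=[13,1,8] → #
    (5,8)@(11, 17): e=[1,17,4] → #
    (6,8)@(13, 17): e=[-11,33,0] → ·  [on edge]
    (4,9)@(9, 19): e=[27,-25,20] → ·
    (5,9)@(11, 19): e=[15,-9,16] → ·
    (6,9)@(13, 19): e=[3,7,12] → #
    (7,9)@(15, 19): e=[-9,23,8] → ·
    (9,9)@(19, 19): e=[-33,55,0] → ·  [on edge]
  covered (4 px):
    · · · · · · · · · · ·
    · · · · · · · · · · ·
    · · · · · · · · · · ·
    · · · · · · · · · · ·
    · · · · · · · · · · ·
    · · · · · · · · · · ·
    · · · · · · · · · · ·
    · · · # · · · · · · ·
    · · · · # # · · · · ·
    · · · · · · # · · · ·
    · · · · · · · · · · ·
    · · · · · · · · · · ·

Result: [[3,7],[4,8],[5,8],[6,9]]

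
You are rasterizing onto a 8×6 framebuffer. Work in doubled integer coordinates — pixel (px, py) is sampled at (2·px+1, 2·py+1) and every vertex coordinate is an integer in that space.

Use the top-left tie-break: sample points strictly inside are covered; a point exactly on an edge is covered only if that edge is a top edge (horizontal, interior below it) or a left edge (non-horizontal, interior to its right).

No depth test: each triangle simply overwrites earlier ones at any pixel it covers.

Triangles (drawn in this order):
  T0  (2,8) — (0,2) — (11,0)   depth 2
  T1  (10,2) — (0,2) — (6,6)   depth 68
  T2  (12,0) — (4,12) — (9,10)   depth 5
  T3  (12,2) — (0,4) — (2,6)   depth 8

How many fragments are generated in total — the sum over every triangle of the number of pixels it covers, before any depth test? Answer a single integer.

T0:
  2·area = 70
  edge (2, 8)→(0, 2): d=(-2,-6) top-left  bias=+0
  edge (0, 2)→(11, 0): d=(11,-2) top-left  bias=+0
  edge (11, 0)→(2, 8): d=(-9,8) right/bottom  bias=-1
    (3,0)@(7, 1): e=[44,3,23] → █
    (4,0)@(9, 1): e=[56,7,7] → █
    (5,0)@(11, 1): e=[68,11,-9] → ·
    (0,1)@(1, 3): e=[4,13,53] → █
    (1,1)@(3, 3): e=[16,17,37] → █
    (2,1)@(5, 3): e=[28,21,21] → █
    (4,1)@(9, 3): e=[52,29,-11] → ·
    (0,2)@(1, 5): e=[0,35,35] → █  [on edge]
    (3,2)@(7, 5): e=[36,47,-13] → ·
    (0,3)@(1, 7): e=[-4,57,17] → ·
    (1,3)@(3, 7): e=[8,61,1] → █
    (2,3)@(5, 7): e=[20,65,-15] → ·
    (1,5)@(3, 11): e=[0,105,-35] → ·  [on edge]
  covered (10 px):
    · · · █ █ · · ·
    █ █ █ █ · · · ·
    █ █ █ · · · · ·
    · █ · · · · · ·
    · · · · · · · ·
    · · · · · · · ·
T1:
  2·area = 40  (B↔C swapped to make it positive)
  edge (10, 2)→(6, 6): d=(-4,4) right/bottom  bias=-1
  edge (6, 6)→(0, 2): d=(-6,-4) top-left  bias=+0
  edge (0, 2)→(10, 2): d=(10,0) top-left  bias=+0
    (5,0)@(11, 1): e=[0,50,-10] → ·  [on edge]
    (1,1)@(3, 3): e=[24,6,10] → █
    (2,1)@(5, 3): e=[16,14,10] → █
    (3,1)@(7, 3): e=[8,22,10] → █
    (4,1)@(9, 3): e=[0,30,10] → ·  [on edge]
    (1,2)@(3, 5): e=[16,-6,30] → ·
    (2,2)@(5, 5): e=[8,2,30] → █
    (3,2)@(7, 5): e=[0,10,30] → ·  [on edge]
    (2,3)@(5, 7): e=[0,-10,50] → ·  [on edge]
    (1,4)@(3, 9): e=[0,-30,70] → ·  [on edge]
    (0,5)@(1, 11): e=[0,-50,90] → ·  [on edge]
  covered (4 px):
    · · · · · · · ·
    · █ █ █ · · · ·
    · · █ · · · · ·
    · · · · · · · ·
    · · · · · · · ·
    · · · · · · · ·
T2:
  2·area = 44  (B↔C swapped to make it positive)
  edge (12, 0)→(9, 10): d=(-3,10) right/bottom  bias=-1
  edge (9, 10)→(4, 12): d=(-5,2) right/bottom  bias=-1
  edge (4, 12)→(12, 0): d=(8,-12) top-left  bias=+0
    (5,1)@(11, 3): e=[1,31,12] → █
    (6,1)@(13, 3): e=[-19,27,36] → ·
    (4,2)@(9, 5): e=[15,25,4] → █
    (5,2)@(11, 5): e=[-5,21,28] → ·
    (4,3)@(9, 7): e=[9,15,20] → █
    (5,3)@(11, 7): e=[-11,11,44] → ·
    (3,4)@(7, 9): e=[23,9,12] → █
    (5,4)@(11, 9): e=[-17,1,60] → ·
    (2,5)@(5, 11): e=[37,3,4] → █
    (3,5)@(7, 11): e=[17,-1,28] → ·
    (4,5)@(9, 11): e=[-3,-5,52] → ·
  covered (6 px):
    · · · · · · · ·
    · · · · · █ · ·
    · · · · █ · · ·
    · · · · █ · · ·
    · · · █ █ · · ·
    · · █ · · · · ·
T3:
  2·area = 28  (B↔C swapped to make it positive)
  edge (12, 2)→(2, 6): d=(-10,4) right/bottom  bias=-1
  edge (2, 6)→(0, 4): d=(-2,-2) top-left  bias=+0
  edge (0, 4)→(12, 2): d=(12,-2) top-left  bias=+0
    (3,1)@(7, 3): e=[10,16,2] → █
    (4,1)@(9, 3): e=[2,20,6] → █
    (5,1)@(11, 3): e=[-6,24,10] → ·
    (0,2)@(1, 5): e=[14,0,14] → █  [on edge]
    (1,2)@(3, 5): e=[6,4,18] → █
    (2,2)@(5, 5): e=[-2,8,22] → ·
    (3,2)@(7, 5): e=[-10,12,26] → ·
    (4,2)@(9, 5): e=[-18,16,30] → ·
    (0,3)@(1, 7): e=[-6,-4,38] → ·
    (1,3)@(3, 7): e=[-14,0,42] → ·  [on edge]
    (2,4)@(5, 9): e=[-42,0,70] → ·  [on edge]
    (3,5)@(7, 11): e=[-70,0,98] → ·  [on edge]
  covered (4 px):
    · · · · · · · ·
    · · · █ █ · · ·
    █ █ · · · · · ·
    · · · · · · · ·
    · · · · · · · ·
    · · · · · · · ·

Final: 24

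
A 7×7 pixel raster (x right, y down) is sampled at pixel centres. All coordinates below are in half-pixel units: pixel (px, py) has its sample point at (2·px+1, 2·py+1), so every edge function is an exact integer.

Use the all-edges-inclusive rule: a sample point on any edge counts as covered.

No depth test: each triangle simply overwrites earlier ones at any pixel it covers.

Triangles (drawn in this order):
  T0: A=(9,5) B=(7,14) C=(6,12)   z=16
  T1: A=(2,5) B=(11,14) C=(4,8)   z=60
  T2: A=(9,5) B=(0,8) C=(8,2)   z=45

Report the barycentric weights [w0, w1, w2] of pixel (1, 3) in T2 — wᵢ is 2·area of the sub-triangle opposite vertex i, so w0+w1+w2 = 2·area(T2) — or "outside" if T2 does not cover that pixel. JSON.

T0:
  2·area = 13
  edge (9, 5)→(7, 14): d=(-2,9) inclusive
  edge (7, 14)→(6, 12): d=(-1,-2) inclusive
  edge (6, 12)→(9, 5): d=(3,-7) inclusive
    (4,2)@(9, 5): e=[0,13,0] → █  [on edge]
    (5,2)@(11, 5): e=[-18,17,14] → ·
    (4,3)@(9, 7): e=[-4,11,6] → ·
    (3,5)@(7, 11): e=[6,3,4] → █
    (4,5)@(9, 11): e=[-12,7,18] → ·
    (3,6)@(7, 13): e=[2,1,10] → █
    (4,6)@(9, 13): e=[-16,5,24] → ·
  covered (3 px):
    · · · · · · ·
    · · · · · · ·
    · · · · █ · ·
    · · · · · · ·
    · · · · · · ·
    · · · █ · · ·
    · · · █ · · ·
T1:
  2·area = 9
  edge (2, 5)→(11, 14): d=(9,9) inclusive
  edge (11, 14)→(4, 8): d=(-7,-6) inclusive
  edge (4, 8)→(2, 5): d=(-2,-3) inclusive
  covered (0 px):
    · · · · · · ·
    · · · · · · ·
    · · · · · · ·
    · · · · · · ·
    · · · · · · ·
    · · · · · · ·
    · · · · · · ·
T2:
  2·area = 30
  edge (9, 5)→(0, 8): d=(-9,3) inclusive
  edge (0, 8)→(8, 2): d=(8,-6) inclusive
  edge (8, 2)→(9, 5): d=(1,3) inclusive
    (3,1)@(7, 3): e=[24,2,4] → █
    (4,1)@(9, 3): e=[18,14,-2] → ·
    (2,2)@(5, 5): e=[12,6,12] → █
    (4,2)@(9, 5): e=[0,30,0] → █  [on edge]
    (5,2)@(11, 5): e=[-6,42,-6] → ·
    (1,3)@(3, 7): e=[0,10,20] → █  [on edge]
    (2,3)@(5, 7): e=[-6,22,14] → ·
    (3,3)@(7, 7): e=[-12,34,8] → ·
    (4,3)@(9, 7): e=[-18,46,2] → ·
    (1,4)@(3, 9): e=[-18,26,22] → ·
    (5,5)@(11, 11): e=[-60,90,0] → ·  [on edge]
  covered (5 px):
    · · · · · · ·
    · · · █ · · ·
    · · █ █ █ · ·
    · █ · · · · ·
    · · · · · · ·
    · · · · · · ·
    · · · · · · ·

Result: [10,20,0]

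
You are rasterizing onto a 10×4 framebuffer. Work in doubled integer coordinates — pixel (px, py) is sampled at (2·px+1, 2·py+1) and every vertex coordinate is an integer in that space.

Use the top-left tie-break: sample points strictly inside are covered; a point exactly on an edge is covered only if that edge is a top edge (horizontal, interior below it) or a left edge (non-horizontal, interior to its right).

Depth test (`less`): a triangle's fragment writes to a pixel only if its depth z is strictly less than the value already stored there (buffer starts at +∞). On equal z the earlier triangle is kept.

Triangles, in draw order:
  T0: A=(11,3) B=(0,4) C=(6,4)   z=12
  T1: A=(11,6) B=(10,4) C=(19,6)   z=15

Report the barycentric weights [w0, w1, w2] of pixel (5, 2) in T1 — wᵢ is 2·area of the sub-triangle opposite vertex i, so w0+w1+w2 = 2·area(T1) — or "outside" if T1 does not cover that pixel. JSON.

T0:
  2·area = 6  (B↔C swapped to make it positive)
  edge (11, 3)→(6, 4): d=(-5,1) right/bottom  bias=-1
  edge (6, 4)→(0, 4): d=(-6,0) right/bottom  bias=-1
  edge (0, 4)→(11, 3): d=(11,-1) top-left  bias=+0
    (5,1)@(11, 3): e=[0,6,0] → ·  [on edge]
    (0,2)@(1, 5): e=[0,-6,12] → ·  [on edge]
  covered (0 px):
    · · · · · · · · · ·
    · · · · · · · · · ·
    · · · · · · · · · ·
    · · · · · · · · · ·
T1:
  2·area = 16
  edge (11, 6)→(10, 4): d=(-1,-2) top-left  bias=+0
  edge (10, 4)→(19, 6): d=(9,2) right/bottom  bias=-1
  edge (19, 6)→(11, 6): d=(-8,0) right/bottom  bias=-1
    (5,2)@(11, 5): e=[1,7,8] → #
    (6,2)@(13, 5): e=[5,3,8] → #
    (7,2)@(15, 5): e=[9,-1,8] → ·
    (5,3)@(11, 7): e=[-1,25,-8] → ·
    (6,3)@(13, 7): e=[3,21,-8] → ·
  covered (2 px):
    · · · · · · · · · ·
    · · · · · · · · · ·
    · · · · · # # · · ·
    · · · · · · · · · ·

Final: [7,8,1]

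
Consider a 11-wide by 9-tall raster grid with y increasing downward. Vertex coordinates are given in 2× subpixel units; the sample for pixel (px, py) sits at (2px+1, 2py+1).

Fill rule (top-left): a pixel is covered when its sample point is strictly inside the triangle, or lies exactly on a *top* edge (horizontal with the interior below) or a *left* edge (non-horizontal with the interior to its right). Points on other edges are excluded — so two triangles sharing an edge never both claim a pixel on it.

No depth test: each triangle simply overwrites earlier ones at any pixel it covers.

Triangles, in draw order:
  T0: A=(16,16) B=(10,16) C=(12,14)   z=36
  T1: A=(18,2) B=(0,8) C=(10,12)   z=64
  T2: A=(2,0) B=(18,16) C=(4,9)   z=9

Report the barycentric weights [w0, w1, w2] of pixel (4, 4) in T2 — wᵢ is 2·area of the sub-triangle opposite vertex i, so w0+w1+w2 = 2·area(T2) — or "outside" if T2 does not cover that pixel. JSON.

T0:
  2·area = 12
  edge (16, 16)→(10, 16): d=(-6,0) right/bottom  bias=-1
  edge (10, 16)→(12, 14): d=(2,-2) top-left  bias=+0
  edge (12, 14)→(16, 16): d=(4,2) right/bottom  bias=-1
    (10,2)@(21, 5): e=[66,0,-54] → .  [on edge]
    (9,3)@(19, 7): e=[54,0,-42] → .  [on edge]
    (8,4)@(17, 9): e=[42,0,-30] → .  [on edge]
    (7,5)@(15, 11): e=[30,0,-18] → .  [on edge]
    (6,6)@(13, 13): e=[18,0,-6] → .  [on edge]
    (5,7)@(11, 15): e=[6,0,6] → X  [on edge]
    (6,7)@(13, 15): e=[6,4,2] → X
    (7,7)@(15, 15): e=[6,8,-2] → .
    (4,8)@(9, 17): e=[-6,0,18] → .  [on edge]
    (5,8)@(11, 17): e=[-6,4,14] → .
    (6,8)@(13, 17): e=[-6,8,10] → .
  covered (2 px):
    . . . . . . . . . . .
    . . . . . . . . . . .
    . . . . . . . . . . .
    . . . . . . . . . . .
    . . . . . . . . . . .
    . . . . . . . . . . .
    . . . . . . . . . . .
    . . . . . X X . . . .
    . . . . . . . . . . .
T1:
  2·area = 132  (B↔C swapped to make it positive)
  edge (18, 2)→(10, 12): d=(-8,10) right/bottom  bias=-1
  edge (10, 12)→(0, 8): d=(-10,-4) top-left  bias=+0
  edge (0, 8)→(18, 2): d=(18,-6) top-left  bias=+0
    (10,0)@(21, 1): e=[-22,154,0] → .  [on edge]
    (7,1)@(15, 3): e=[22,110,0] → X  [on edge]
    (8,1)@(17, 3): e=[2,118,12] → X
    (9,1)@(19, 3): e=[-18,126,24] → .
    (4,2)@(9, 5): e=[66,66,0] → X  [on edge]
    (5,2)@(11, 5): e=[46,74,12] → X
    (6,2)@(13, 5): e=[26,82,24] → X
    (8,2)@(17, 5): e=[-14,98,48] → .
    (1,3)@(3, 7): e=[110,22,0] → X  [on edge]
    (2,3)@(5, 7): e=[90,30,12] → X
    (3,3)@(7, 7): e=[70,38,24] → X
    (7,3)@(15, 7): e=[-10,70,72] → .
  covered (18 px):
    . . . . . . . . . . .
    . . . . . . . X X . .
    . . . . X X X X . . .
    . X X X X X X . . . .
    . X X X X X . . . . .
    . . . . X . . . . . .
    . . . . . . . . . . .
    . . . . . . . . . . .
    . . . . . . . . . . .
T2:
  2·area = 112
  edge (2, 0)→(18, 16): d=(16,16) right/bottom  bias=-1
  edge (18, 16)→(4, 9): d=(-14,-7) top-left  bias=+0
  edge (4, 9)→(2, 0): d=(-2,-9) top-left  bias=+0
    (1,0)@(3, 1): e=[0,105,7] → .  [on edge]
    (1,1)@(3, 3): e=[32,77,3] → X
    (2,1)@(5, 3): e=[0,91,21] → .  [on edge]
    (1,2)@(3, 5): e=[64,49,-1] → .
    (2,2)@(5, 5): e=[32,63,17] → X
    (3,2)@(7, 5): e=[0,77,35] → .  [on edge]
    (2,3)@(5, 7): e=[64,35,13] → X
    (3,3)@(7, 7): e=[32,49,31] → X
    (4,3)@(9, 7): e=[0,63,49] → .  [on edge]
    (2,4)@(5, 9): e=[96,7,9] → X
    (4,4)@(9, 9): e=[32,35,45] → X
    (5,4)@(11, 9): e=[0,49,63] → .  [on edge]
    (6,5)@(13, 11): e=[0,35,77] → .  [on edge]
    (7,6)@(15, 13): e=[0,21,91] → .  [on edge]
    (8,7)@(17, 15): e=[0,7,105] → .  [on edge]
    (9,8)@(19, 17): e=[0,-7,119] → .  [on edge]
  covered (10 px):
    . . . . . . . . . . .
    . X . . . . . . . . .
    . . X . . . . . . . .
    . . X X . . . . . . .
    . . X X X . . . . . .
    . . . . X X . . . . .
    . . . . . . X . . . .
    . . . . . . . . . . .
    . . . . . . . . . . .

Final: [35,45,32]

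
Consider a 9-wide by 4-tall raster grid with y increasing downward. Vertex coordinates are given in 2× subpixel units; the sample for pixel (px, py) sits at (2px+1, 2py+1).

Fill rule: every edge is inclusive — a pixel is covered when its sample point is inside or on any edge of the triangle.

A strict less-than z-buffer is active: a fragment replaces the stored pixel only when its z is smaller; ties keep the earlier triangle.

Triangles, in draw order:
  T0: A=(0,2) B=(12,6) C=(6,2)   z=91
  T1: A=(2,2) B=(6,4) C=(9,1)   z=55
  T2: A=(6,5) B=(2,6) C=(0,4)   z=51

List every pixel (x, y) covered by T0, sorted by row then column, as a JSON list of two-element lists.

T0:
  2·area = 24  (B↔C swapped to make it positive)
  edge (0, 2)→(6, 2): d=(6,0) inclusive
  edge (6, 2)→(12, 6): d=(6,4) inclusive
  edge (12, 6)→(0, 2): d=(-12,-4) inclusive
    (1,1)@(3, 3): e=[6,18,0] → █  [on edge]
    (2,1)@(5, 3): e=[6,10,8] → █
    (3,1)@(7, 3): e=[6,2,16] → █
    (4,1)@(9, 3): e=[6,-6,24] → ·
    (1,2)@(3, 5): e=[18,30,-24] → ·
    (2,2)@(5, 5): e=[18,22,-16] → ·
    (3,2)@(7, 5): e=[18,14,-8] → ·
    (4,2)@(9, 5): e=[18,6,0] → █  [on edge]
    (5,2)@(11, 5): e=[18,-2,8] → ·
    (4,3)@(9, 7): e=[30,18,-24] → ·
    (7,3)@(15, 7): e=[30,-6,0] → ·  [on edge]
  covered (4 px):
    · · · · · · · · ·
    · █ █ █ · · · · ·
    · · · · █ · · · ·
    · · · · · · · · ·
T1:
  2·area = 18  (B↔C swapped to make it positive)
  edge (2, 2)→(9, 1): d=(7,-1) inclusive
  edge (9, 1)→(6, 4): d=(-3,3) inclusive
  edge (6, 4)→(2, 2): d=(-4,-2) inclusive
    (4,0)@(9, 1): e=[0,0,18] → █  [on edge]
    (5,0)@(11, 1): e=[2,-6,22] → ·
    (2,1)@(5, 3): e=[10,6,2] → █
    (3,1)@(7, 3): e=[12,0,6] → █  [on edge]
    (4,1)@(9, 3): e=[14,-6,10] → ·
    (2,2)@(5, 5): e=[24,0,-6] → ·  [on edge]
    (3,2)@(7, 5): e=[26,-6,-2] → ·
    (1,3)@(3, 7): e=[36,0,-18] → ·  [on edge]
  covered (3 px):
    · · · · █ · · · ·
    · · █ █ · · · · ·
    · · · · · · · · ·
    · · · · · · · · ·
T2:
  2·area = 10
  edge (6, 5)→(2, 6): d=(-4,1) inclusive
  edge (2, 6)→(0, 4): d=(-2,-2) inclusive
  edge (0, 4)→(6, 5): d=(6,1) inclusive
    (0,2)@(1, 5): e=[5,0,5] → █  [on edge]
    (1,2)@(3, 5): e=[3,4,3] → █
    (2,2)@(5, 5): e=[1,8,1] → █
    (3,2)@(7, 5): e=[-1,12,-1] → ·
    (0,3)@(1, 7): e=[-3,-4,17] → ·
    (1,3)@(3, 7): e=[-5,0,15] → ·  [on edge]
    (2,3)@(5, 7): e=[-7,4,13] → ·
  covered (3 px):
    · · · · · · · · ·
    · · · · · · · · ·
    █ █ █ · · · · · ·
    · · · · · · · · ·

Final: [[1,1],[2,1],[3,1],[4,2]]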